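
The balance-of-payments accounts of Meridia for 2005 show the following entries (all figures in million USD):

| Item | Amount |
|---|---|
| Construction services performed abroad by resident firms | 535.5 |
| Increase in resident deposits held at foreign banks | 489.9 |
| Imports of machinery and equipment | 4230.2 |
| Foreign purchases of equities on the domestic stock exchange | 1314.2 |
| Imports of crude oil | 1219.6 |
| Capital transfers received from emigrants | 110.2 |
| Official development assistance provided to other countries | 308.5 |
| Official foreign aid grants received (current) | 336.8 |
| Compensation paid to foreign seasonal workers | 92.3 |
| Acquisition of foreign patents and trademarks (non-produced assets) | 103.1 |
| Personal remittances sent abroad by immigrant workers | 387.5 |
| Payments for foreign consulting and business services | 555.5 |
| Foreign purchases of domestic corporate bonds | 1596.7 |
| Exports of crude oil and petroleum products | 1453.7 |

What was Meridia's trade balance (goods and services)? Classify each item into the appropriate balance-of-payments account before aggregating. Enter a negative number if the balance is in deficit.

Goods: 1453.7 - 1219.6 - 4230.2 = -3996.1
Services: -555.5 + 535.5 = -20.0
Trade balance = -3996.1 + (-20.0) = -4016.1
(Excluded from the trade balance — financial account: increase in resident deposits held at foreign banks 489.9, foreign purchases of equities on the domestic stock exchange 1314.2, foreign purchases of domestic corporate bonds 1596.7; capital account: capital transfers received from emigrants 110.2, acquisition of foreign patents and trademarks (non-produced assets) 103.1; secondary income: official development assistance provided to other countries 308.5, official foreign aid grants received (current) 336.8, personal remittances sent abroad by immigrant workers 387.5; primary income: compensation paid to foreign seasonal workers 92.3.)

-4016.1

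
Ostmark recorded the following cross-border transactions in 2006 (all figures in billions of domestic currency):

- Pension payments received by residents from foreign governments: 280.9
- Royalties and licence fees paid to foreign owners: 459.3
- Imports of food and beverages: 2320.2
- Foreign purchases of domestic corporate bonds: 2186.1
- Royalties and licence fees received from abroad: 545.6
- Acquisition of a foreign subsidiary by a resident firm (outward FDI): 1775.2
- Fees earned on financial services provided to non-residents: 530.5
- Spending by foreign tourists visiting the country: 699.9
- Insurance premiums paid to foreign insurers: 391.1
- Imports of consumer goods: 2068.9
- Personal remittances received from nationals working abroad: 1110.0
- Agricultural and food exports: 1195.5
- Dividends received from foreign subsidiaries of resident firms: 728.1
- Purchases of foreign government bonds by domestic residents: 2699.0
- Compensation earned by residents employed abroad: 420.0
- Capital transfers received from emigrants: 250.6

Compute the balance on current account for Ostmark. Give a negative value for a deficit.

271.0

Goods: -2068.9 - 2320.2 + 1195.5 = -3193.6
Services: 699.9 - 391.1 + 530.5 - 459.3 + 545.6 = 925.6
Primary income: 728.1 + 420.0 = 1148.1
Secondary income: 280.9 + 1110.0 = 1390.9
Current account = (-3193.6) + 925.6 + 1148.1 + 1390.9 = 271.0
(Excluded from the current account — financial account: foreign purchases of domestic corporate bonds 2186.1, acquisition of a foreign subsidiary by a resident firm (outward FDI) 1775.2, purchases of foreign government bonds by domestic residents 2699.0; capital account: capital transfers received from emigrants 250.6.)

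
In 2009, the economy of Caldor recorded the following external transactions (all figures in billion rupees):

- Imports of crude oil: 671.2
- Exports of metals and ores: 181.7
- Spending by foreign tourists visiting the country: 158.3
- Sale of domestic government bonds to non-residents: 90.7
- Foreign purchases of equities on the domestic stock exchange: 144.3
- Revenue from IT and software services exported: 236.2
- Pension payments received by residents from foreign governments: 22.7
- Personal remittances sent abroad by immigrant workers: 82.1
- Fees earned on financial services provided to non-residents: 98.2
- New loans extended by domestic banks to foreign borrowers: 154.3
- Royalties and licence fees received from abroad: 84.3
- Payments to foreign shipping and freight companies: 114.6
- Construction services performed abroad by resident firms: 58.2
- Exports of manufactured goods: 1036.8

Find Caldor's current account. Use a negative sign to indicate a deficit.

Goods: 1036.8 - 671.2 + 181.7 = 547.3
Services: -114.6 + 58.2 + 84.3 + 236.2 + 158.3 + 98.2 = 520.6
Secondary income: 22.7 - 82.1 = -59.4
Current account = 547.3 + 520.6 + (-59.4) = 1008.5
(Excluded from the current account — financial account: sale of domestic government bonds to non-residents 90.7, foreign purchases of equities on the domestic stock exchange 144.3, new loans extended by domestic banks to foreign borrowers 154.3.)

1008.5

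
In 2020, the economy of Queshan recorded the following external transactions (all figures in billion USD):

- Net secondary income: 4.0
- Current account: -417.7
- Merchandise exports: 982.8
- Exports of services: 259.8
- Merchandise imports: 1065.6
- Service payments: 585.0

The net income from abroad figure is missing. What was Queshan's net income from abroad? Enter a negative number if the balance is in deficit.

Current account = goods balance + services balance + net primary income + net secondary income
Sum of the known components = -404.0
Net income from abroad = CA - (known components) = -417.7 - (-404.0) = -13.7

-13.7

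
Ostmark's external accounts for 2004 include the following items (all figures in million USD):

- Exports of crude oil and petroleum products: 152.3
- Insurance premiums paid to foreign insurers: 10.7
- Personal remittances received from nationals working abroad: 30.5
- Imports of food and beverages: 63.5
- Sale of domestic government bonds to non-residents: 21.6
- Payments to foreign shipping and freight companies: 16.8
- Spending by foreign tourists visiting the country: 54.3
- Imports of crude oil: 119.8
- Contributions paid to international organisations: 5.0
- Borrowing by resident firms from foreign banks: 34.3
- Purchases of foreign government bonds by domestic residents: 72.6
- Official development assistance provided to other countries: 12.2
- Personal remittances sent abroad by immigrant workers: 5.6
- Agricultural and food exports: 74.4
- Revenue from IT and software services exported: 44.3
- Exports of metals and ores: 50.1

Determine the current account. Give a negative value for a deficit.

172.3

Goods: -119.8 - 63.5 + 50.1 + 152.3 + 74.4 = 93.5
Services: -16.8 + 54.3 - 10.7 + 44.3 = 71.1
Secondary income: -5.6 - 12.2 + 30.5 - 5.0 = 7.7
Current account = 93.5 + 71.1 + 7.7 = 172.3
(Excluded from the current account — financial account: sale of domestic government bonds to non-residents 21.6, borrowing by resident firms from foreign banks 34.3, purchases of foreign government bonds by domestic residents 72.6.)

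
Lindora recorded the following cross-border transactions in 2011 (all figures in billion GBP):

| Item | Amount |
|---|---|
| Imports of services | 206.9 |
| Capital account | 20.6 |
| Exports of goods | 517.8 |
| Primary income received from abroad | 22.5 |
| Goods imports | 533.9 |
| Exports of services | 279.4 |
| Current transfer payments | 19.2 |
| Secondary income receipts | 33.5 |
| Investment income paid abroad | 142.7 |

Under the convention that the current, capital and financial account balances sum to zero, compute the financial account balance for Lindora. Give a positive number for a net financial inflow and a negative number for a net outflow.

28.9

Goods balance = 517.8 - 533.9 = -16.1
Services balance = 279.4 - 206.9 = 72.5
Trade balance (goods + services) = -16.1 + 72.5 = 56.4
Net primary income = 22.5 - 142.7 = -120.2
Net secondary income = 33.5 - 19.2 = 14.3
Current account = 56.4 + (-120.2) + 14.3 = -49.5
Financial account = -(-49.5 + 20.6) = 28.9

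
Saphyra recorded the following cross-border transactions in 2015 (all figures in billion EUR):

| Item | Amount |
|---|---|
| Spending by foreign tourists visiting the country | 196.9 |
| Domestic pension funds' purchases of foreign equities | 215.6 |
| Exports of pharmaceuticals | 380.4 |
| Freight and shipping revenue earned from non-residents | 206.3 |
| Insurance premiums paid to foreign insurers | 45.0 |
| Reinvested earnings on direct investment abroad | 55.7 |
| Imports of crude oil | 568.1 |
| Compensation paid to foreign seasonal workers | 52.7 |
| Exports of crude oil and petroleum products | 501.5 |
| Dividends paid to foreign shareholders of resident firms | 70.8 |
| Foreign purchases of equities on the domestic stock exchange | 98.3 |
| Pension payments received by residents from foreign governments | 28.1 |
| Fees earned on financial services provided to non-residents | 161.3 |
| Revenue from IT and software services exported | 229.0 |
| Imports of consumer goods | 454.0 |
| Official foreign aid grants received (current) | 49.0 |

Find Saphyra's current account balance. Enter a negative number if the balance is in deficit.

617.6

Goods: 380.4 - 568.1 - 454.0 + 501.5 = -140.2
Services: -45.0 + 229.0 + 196.9 + 206.3 + 161.3 = 748.5
Primary income: -70.8 + 55.7 - 52.7 = -67.8
Secondary income: 49.0 + 28.1 = 77.1
Current account = (-140.2) + 748.5 + (-67.8) + 77.1 = 617.6
(Excluded from the current account — financial account: domestic pension funds' purchases of foreign equities 215.6, foreign purchases of equities on the domestic stock exchange 98.3.)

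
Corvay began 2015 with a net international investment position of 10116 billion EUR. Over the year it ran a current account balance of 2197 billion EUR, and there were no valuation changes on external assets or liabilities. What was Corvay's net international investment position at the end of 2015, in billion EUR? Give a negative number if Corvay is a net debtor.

12313

With no valuation effects, change in NIIP = current account = 2197
End-of-year NIIP = 10116 + 2197 = 12313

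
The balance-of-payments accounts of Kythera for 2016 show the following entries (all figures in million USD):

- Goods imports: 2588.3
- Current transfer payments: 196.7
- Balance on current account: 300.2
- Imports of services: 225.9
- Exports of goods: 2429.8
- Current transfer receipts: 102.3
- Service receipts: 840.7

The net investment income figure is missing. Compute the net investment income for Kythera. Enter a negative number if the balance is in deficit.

-61.7

Current account = goods balance + services balance + net primary income + net secondary income
Sum of the known components = 361.9
Net investment income = CA - (known components) = 300.2 - 361.9 = -61.7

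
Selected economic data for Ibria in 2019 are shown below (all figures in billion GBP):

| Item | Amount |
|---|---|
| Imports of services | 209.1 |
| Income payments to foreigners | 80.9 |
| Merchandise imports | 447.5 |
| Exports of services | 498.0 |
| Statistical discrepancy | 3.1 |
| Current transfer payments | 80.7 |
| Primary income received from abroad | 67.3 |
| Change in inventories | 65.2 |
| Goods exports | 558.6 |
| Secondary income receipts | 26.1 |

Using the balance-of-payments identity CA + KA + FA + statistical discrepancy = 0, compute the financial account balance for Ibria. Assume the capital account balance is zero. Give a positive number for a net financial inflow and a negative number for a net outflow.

-334.9

Goods balance = 558.6 - 447.5 = 111.1
Services balance = 498.0 - 209.1 = 288.9
Trade balance (goods + services) = 111.1 + 288.9 = 400.0
Net primary income = 67.3 - 80.9 = -13.6
Net secondary income = 26.1 - 80.7 = -54.6
Current account = 400.0 + (-13.6) + (-54.6) = 331.8
Financial account = -(331.8 + 3.1) = -334.9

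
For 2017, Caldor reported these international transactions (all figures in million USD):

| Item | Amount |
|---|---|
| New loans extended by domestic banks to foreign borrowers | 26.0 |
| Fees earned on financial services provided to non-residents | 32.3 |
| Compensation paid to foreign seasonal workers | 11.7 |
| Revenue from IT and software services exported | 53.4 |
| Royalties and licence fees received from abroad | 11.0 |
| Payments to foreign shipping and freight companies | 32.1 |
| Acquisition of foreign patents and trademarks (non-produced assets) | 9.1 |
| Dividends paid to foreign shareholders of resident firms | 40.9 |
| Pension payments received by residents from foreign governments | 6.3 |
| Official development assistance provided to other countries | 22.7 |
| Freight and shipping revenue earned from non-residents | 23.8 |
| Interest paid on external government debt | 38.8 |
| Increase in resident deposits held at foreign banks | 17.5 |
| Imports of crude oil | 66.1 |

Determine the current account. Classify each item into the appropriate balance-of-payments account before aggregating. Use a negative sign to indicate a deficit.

Goods: -66.1
Services: -32.1 + 23.8 + 11.0 + 32.3 + 53.4 = 88.4
Primary income: -38.8 - 11.7 - 40.9 = -91.4
Secondary income: 6.3 - 22.7 = -16.4
Current account = (-66.1) + 88.4 + (-91.4) + (-16.4) = -85.5
(Excluded from the current account — financial account: new loans extended by domestic banks to foreign borrowers 26.0, increase in resident deposits held at foreign banks 17.5; capital account: acquisition of foreign patents and trademarks (non-produced assets) 9.1.)

-85.5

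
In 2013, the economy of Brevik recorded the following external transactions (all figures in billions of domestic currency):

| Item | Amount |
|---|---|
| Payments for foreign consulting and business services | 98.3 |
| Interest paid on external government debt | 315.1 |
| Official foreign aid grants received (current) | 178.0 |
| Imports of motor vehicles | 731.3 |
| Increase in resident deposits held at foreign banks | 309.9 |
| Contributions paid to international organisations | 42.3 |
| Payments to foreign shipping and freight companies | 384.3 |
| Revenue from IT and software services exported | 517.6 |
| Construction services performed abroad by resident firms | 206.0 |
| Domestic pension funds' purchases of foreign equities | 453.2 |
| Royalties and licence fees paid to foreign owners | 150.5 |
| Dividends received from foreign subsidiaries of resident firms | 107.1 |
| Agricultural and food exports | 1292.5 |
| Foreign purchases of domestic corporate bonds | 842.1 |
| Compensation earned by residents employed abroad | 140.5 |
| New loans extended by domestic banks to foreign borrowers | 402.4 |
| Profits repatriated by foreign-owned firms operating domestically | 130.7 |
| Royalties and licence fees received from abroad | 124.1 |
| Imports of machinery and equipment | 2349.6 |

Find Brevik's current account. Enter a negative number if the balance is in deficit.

Goods: -2349.6 - 731.3 + 1292.5 = -1788.4
Services: 517.6 + 206.0 + 124.1 - 384.3 - 98.3 - 150.5 = 214.6
Primary income: 140.5 - 130.7 - 315.1 + 107.1 = -198.2
Secondary income: -42.3 + 178.0 = 135.7
Current account = (-1788.4) + 214.6 + (-198.2) + 135.7 = -1636.3
(Excluded from the current account — financial account: increase in resident deposits held at foreign banks 309.9, domestic pension funds' purchases of foreign equities 453.2, foreign purchases of domestic corporate bonds 842.1, new loans extended by domestic banks to foreign borrowers 402.4.)

-1636.3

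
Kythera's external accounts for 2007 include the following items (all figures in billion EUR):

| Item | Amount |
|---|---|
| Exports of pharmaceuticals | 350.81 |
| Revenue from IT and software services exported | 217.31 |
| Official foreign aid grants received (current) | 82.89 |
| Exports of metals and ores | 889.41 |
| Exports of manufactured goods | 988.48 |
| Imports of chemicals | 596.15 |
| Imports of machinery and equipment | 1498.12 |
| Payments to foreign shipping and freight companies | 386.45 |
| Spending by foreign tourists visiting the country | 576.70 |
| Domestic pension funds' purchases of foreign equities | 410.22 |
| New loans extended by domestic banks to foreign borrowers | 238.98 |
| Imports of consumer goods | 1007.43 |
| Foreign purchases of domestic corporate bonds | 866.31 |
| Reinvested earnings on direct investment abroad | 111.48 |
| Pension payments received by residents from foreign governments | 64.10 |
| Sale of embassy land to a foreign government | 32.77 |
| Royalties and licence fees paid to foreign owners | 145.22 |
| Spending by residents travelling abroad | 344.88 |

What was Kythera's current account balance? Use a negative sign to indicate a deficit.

-697.07

Goods: 889.41 - 1498.12 + 350.81 - 596.15 + 988.48 - 1007.43 = -873.00
Services: -386.45 - 145.22 + 576.70 - 344.88 + 217.31 = -82.54
Primary income: 111.48
Secondary income: 82.89 + 64.10 = 146.99
Current account = (-873.00) + (-82.54) + 111.48 + 146.99 = -697.07
(Excluded from the current account — financial account: domestic pension funds' purchases of foreign equities 410.22, new loans extended by domestic banks to foreign borrowers 238.98, foreign purchases of domestic corporate bonds 866.31; capital account: sale of embassy land to a foreign government 32.77.)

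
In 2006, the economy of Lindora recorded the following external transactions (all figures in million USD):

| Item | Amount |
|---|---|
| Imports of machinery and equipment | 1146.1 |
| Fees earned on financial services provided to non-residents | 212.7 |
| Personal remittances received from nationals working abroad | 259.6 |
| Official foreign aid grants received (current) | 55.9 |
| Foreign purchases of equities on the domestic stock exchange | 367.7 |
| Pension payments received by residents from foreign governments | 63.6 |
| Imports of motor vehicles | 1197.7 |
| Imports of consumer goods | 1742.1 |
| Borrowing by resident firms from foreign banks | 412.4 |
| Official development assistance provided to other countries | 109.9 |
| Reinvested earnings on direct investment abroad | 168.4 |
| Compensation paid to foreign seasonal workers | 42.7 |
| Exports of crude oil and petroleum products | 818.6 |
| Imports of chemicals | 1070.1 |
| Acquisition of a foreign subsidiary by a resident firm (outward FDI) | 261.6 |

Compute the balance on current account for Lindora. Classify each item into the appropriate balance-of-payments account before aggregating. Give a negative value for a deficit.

Goods: -1742.1 + 818.6 - 1197.7 - 1146.1 - 1070.1 = -4337.4
Services: 212.7
Primary income: 168.4 - 42.7 = 125.7
Secondary income: 259.6 + 63.6 - 109.9 + 55.9 = 269.2
Current account = (-4337.4) + 212.7 + 125.7 + 269.2 = -3729.8
(Excluded from the current account — financial account: foreign purchases of equities on the domestic stock exchange 367.7, borrowing by resident firms from foreign banks 412.4, acquisition of a foreign subsidiary by a resident firm (outward FDI) 261.6.)

-3729.8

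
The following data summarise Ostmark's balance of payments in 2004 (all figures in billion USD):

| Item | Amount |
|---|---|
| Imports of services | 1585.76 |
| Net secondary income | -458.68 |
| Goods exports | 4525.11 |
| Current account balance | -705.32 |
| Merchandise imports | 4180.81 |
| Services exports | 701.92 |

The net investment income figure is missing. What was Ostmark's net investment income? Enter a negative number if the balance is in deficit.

292.90

Current account = goods balance + services balance + net primary income + net secondary income
Sum of the known components = -998.22
Net investment income = CA - (known components) = -705.32 - (-998.22) = 292.90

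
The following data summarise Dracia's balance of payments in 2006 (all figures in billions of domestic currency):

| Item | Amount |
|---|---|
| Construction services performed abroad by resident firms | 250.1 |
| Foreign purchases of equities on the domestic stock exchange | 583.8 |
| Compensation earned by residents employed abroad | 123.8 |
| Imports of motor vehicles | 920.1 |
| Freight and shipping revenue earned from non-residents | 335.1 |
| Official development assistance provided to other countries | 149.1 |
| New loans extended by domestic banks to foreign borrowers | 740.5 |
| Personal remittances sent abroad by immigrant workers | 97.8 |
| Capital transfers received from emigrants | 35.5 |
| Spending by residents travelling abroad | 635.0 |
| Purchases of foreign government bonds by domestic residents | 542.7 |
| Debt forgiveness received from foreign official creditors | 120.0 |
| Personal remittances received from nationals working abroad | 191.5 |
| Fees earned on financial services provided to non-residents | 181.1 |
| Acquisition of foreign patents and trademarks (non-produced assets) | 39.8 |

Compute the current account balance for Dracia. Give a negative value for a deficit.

Goods: -920.1
Services: 181.1 - 635.0 + 250.1 + 335.1 = 131.3
Primary income: 123.8
Secondary income: -97.8 + 191.5 - 149.1 = -55.4
Current account = (-920.1) + 131.3 + 123.8 + (-55.4) = -720.4
(Excluded from the current account — financial account: foreign purchases of equities on the domestic stock exchange 583.8, new loans extended by domestic banks to foreign borrowers 740.5, purchases of foreign government bonds by domestic residents 542.7; capital account: capital transfers received from emigrants 35.5, debt forgiveness received from foreign official creditors 120.0, acquisition of foreign patents and trademarks (non-produced assets) 39.8.)

-720.4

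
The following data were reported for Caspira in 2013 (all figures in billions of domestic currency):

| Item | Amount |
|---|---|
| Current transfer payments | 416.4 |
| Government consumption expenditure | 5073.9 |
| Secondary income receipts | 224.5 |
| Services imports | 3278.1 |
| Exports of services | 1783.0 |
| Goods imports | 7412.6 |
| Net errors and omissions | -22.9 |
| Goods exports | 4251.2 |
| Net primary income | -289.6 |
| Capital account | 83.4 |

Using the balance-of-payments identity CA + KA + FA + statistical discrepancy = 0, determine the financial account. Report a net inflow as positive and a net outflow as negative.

Goods balance = 4251.2 - 7412.6 = -3161.4
Services balance = 1783.0 - 3278.1 = -1495.1
Trade balance (goods + services) = -3161.4 + (-1495.1) = -4656.5
Net primary income = -289.6
Net secondary income = 224.5 - 416.4 = -191.9
Current account = -4656.5 + (-289.6) + (-191.9) = -5138.0
Financial account = -(-5138.0 + 83.4 + (-22.9)) = 5077.5

5077.5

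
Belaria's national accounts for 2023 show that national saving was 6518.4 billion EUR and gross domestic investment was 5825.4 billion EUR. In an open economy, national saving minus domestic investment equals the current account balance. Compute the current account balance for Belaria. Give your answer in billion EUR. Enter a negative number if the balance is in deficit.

693.0

CA = S - I = 6518.4 - 5825.4 = 693.0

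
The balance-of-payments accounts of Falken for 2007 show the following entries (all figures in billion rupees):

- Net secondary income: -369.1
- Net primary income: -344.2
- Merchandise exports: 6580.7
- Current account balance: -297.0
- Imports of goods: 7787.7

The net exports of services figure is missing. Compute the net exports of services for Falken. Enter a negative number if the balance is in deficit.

Current account = goods balance + services balance + net primary income + net secondary income
Sum of the known components = -1920.3
Net exports of services = CA - (known components) = -297.0 - (-1920.3) = 1623.3

1623.3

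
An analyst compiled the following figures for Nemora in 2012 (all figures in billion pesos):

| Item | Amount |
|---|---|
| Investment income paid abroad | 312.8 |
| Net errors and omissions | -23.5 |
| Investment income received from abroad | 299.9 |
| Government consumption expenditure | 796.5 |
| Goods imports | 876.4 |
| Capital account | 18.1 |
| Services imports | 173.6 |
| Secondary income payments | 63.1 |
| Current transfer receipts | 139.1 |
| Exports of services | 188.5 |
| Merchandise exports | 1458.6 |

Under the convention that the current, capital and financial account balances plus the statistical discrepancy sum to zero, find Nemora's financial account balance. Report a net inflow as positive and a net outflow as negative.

-654.8

Goods balance = 1458.6 - 876.4 = 582.2
Services balance = 188.5 - 173.6 = 14.9
Trade balance (goods + services) = 582.2 + 14.9 = 597.1
Net primary income = 299.9 - 312.8 = -12.9
Net secondary income = 139.1 - 63.1 = 76.0
Current account = 597.1 + (-12.9) + 76.0 = 660.2
Financial account = -(660.2 + 18.1 + (-23.5)) = -654.8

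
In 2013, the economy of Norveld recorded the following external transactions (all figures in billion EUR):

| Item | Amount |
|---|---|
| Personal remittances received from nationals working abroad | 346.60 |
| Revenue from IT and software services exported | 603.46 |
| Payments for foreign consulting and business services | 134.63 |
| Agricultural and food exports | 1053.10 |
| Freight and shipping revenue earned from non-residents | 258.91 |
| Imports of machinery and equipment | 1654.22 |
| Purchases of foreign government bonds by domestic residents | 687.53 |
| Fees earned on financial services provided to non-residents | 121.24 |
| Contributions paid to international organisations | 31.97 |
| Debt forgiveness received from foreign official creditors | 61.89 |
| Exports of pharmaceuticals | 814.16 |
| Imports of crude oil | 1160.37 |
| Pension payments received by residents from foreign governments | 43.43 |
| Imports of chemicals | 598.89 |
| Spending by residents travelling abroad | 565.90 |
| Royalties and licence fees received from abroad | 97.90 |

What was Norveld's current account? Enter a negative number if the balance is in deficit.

Goods: -1160.37 + 1053.10 - 1654.22 + 814.16 - 598.89 = -1546.22
Services: -134.63 + 121.24 + 258.91 + 603.46 - 565.90 + 97.90 = 380.98
Secondary income: -31.97 + 43.43 + 346.60 = 358.06
Current account = (-1546.22) + 380.98 + 358.06 = -807.18
(Excluded from the current account — financial account: purchases of foreign government bonds by domestic residents 687.53; capital account: debt forgiveness received from foreign official creditors 61.89.)

-807.18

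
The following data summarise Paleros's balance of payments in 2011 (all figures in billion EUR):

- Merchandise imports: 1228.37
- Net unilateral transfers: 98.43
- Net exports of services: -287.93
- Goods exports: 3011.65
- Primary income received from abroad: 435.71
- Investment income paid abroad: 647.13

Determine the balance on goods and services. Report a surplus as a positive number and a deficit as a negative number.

1495.35

Goods balance = 3011.65 - 1228.37 = 1783.28
Services balance = -287.93
Trade balance (goods + services) = 1783.28 + (-287.93) = 1495.35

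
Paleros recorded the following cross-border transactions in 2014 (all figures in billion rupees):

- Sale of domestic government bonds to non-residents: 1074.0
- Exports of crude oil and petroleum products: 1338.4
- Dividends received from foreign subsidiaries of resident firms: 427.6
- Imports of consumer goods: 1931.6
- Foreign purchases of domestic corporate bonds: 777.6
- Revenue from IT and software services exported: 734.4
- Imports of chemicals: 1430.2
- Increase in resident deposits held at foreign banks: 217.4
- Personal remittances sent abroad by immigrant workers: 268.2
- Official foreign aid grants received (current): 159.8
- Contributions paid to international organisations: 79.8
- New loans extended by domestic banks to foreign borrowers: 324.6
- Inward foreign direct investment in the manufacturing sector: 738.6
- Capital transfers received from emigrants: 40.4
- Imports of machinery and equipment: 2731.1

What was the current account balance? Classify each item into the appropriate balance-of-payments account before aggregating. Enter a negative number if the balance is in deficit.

Goods: 1338.4 - 1931.6 - 2731.1 - 1430.2 = -4754.5
Services: 734.4
Primary income: 427.6
Secondary income: -268.2 - 79.8 + 159.8 = -188.2
Current account = (-4754.5) + 734.4 + 427.6 + (-188.2) = -3780.7
(Excluded from the current account — financial account: sale of domestic government bonds to non-residents 1074.0, foreign purchases of domestic corporate bonds 777.6, increase in resident deposits held at foreign banks 217.4, new loans extended by domestic banks to foreign borrowers 324.6, inward foreign direct investment in the manufacturing sector 738.6; capital account: capital transfers received from emigrants 40.4.)

-3780.7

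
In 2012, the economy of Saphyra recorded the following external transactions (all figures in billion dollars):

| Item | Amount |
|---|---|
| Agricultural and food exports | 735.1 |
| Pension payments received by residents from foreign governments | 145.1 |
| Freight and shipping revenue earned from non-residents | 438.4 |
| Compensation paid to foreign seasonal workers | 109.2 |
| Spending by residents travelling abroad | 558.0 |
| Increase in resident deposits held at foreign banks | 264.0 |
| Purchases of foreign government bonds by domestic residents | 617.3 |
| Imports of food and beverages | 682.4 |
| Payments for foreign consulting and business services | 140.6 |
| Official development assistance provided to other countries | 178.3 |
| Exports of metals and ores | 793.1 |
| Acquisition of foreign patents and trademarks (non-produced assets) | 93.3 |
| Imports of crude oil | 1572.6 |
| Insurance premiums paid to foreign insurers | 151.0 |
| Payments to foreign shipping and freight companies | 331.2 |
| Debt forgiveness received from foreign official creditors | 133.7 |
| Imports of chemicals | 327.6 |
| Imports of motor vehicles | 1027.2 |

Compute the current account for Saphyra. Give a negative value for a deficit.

Goods: 735.1 - 682.4 + 793.1 - 1027.2 - 327.6 - 1572.6 = -2081.6
Services: -151.0 - 140.6 - 331.2 - 558.0 + 438.4 = -742.4
Primary income: -109.2
Secondary income: -178.3 + 145.1 = -33.2
Current account = (-2081.6) + (-742.4) + (-109.2) + (-33.2) = -2966.4
(Excluded from the current account — financial account: increase in resident deposits held at foreign banks 264.0, purchases of foreign government bonds by domestic residents 617.3; capital account: acquisition of foreign patents and trademarks (non-produced assets) 93.3, debt forgiveness received from foreign official creditors 133.7.)

-2966.4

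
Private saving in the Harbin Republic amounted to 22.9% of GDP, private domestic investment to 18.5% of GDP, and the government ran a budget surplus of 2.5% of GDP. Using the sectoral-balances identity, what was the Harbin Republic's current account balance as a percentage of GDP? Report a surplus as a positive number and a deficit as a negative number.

6.9

By the sectoral-balances identity, CA = (S_private - I) + (T - G).
Private balance = 22.9 - 18.5 = 4.4
Government balance (T - G) = 2.5
CA = 4.4 + 2.5 = 6.9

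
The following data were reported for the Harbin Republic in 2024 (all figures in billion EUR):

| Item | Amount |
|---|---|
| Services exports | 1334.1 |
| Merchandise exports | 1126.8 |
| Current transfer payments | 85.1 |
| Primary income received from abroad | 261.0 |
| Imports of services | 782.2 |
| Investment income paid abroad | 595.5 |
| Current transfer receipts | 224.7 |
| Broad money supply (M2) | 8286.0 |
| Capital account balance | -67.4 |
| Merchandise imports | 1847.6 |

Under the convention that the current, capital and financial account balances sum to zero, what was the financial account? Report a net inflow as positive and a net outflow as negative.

431.2

Goods balance = 1126.8 - 1847.6 = -720.8
Services balance = 1334.1 - 782.2 = 551.9
Trade balance (goods + services) = -720.8 + 551.9 = -168.9
Net primary income = 261.0 - 595.5 = -334.5
Net secondary income = 224.7 - 85.1 = 139.6
Current account = -168.9 + (-334.5) + 139.6 = -363.8
Financial account = -(-363.8 + (-67.4)) = 431.2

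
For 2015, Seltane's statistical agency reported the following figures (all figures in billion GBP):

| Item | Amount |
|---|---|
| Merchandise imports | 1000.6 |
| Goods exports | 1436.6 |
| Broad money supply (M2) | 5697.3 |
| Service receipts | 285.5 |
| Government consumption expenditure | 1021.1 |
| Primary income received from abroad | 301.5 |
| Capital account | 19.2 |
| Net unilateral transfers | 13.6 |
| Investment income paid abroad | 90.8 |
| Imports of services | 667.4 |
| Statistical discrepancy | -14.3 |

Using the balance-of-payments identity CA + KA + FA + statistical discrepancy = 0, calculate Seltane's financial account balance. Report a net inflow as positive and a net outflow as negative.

-283.3

Goods balance = 1436.6 - 1000.6 = 436.0
Services balance = 285.5 - 667.4 = -381.9
Trade balance (goods + services) = 436.0 + (-381.9) = 54.1
Net primary income = 301.5 - 90.8 = 210.7
Net secondary income = 13.6
Current account = 54.1 + 210.7 + 13.6 = 278.4
Financial account = -(278.4 + 19.2 + (-14.3)) = -283.3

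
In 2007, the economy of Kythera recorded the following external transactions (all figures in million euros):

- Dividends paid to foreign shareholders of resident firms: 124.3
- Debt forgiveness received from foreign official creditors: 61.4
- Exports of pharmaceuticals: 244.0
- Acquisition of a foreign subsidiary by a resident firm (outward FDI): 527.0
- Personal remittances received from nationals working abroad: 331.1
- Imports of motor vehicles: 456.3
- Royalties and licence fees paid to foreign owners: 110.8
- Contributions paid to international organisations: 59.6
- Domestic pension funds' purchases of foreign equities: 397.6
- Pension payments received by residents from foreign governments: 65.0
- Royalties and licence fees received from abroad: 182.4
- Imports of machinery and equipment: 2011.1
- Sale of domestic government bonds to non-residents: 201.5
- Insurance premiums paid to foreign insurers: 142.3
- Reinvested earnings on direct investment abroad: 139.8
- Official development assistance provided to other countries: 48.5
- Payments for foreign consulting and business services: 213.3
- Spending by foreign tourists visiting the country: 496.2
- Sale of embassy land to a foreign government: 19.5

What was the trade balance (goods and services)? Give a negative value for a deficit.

-2011.2

Goods: 244.0 - 2011.1 - 456.3 = -2223.4
Services: -213.3 - 110.8 + 182.4 - 142.3 + 496.2 = 212.2
Trade balance = -2223.4 + 212.2 = -2011.2
(Excluded from the trade balance — primary income: dividends paid to foreign shareholders of resident firms 124.3, reinvested earnings on direct investment abroad 139.8; capital account: debt forgiveness received from foreign official creditors 61.4, sale of embassy land to a foreign government 19.5; financial account: acquisition of a foreign subsidiary by a resident firm (outward FDI) 527.0, domestic pension funds' purchases of foreign equities 397.6, sale of domestic government bonds to non-residents 201.5; secondary income: personal remittances received from nationals working abroad 331.1, contributions paid to international organisations 59.6, pension payments received by residents from foreign governments 65.0, official development assistance provided to other countries 48.5.)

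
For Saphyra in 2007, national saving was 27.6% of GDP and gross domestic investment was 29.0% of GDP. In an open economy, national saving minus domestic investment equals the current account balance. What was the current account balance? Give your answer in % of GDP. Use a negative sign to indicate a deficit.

-1.4

CA = S - I = 27.6 - 29.0 = -1.4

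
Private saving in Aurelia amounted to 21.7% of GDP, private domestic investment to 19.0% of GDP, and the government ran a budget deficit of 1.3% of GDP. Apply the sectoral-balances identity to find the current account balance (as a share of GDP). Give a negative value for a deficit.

By the sectoral-balances identity, CA = (S_private - I) + (T - G).
Private balance = 21.7 - 19.0 = 2.7
Government balance (T - G) = -1.3
CA = 2.7 + (-1.3) = 1.4

1.4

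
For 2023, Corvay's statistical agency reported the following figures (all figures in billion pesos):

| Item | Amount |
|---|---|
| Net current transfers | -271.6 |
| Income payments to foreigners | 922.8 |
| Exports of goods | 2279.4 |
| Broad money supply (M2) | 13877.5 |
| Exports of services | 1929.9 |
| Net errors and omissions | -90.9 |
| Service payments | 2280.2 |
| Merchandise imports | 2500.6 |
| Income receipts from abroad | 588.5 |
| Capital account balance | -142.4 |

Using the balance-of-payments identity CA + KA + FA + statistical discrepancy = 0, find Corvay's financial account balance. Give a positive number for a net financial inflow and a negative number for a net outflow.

1410.7

Goods balance = 2279.4 - 2500.6 = -221.2
Services balance = 1929.9 - 2280.2 = -350.3
Trade balance (goods + services) = -221.2 + (-350.3) = -571.5
Net primary income = 588.5 - 922.8 = -334.3
Net secondary income = -271.6
Current account = -571.5 + (-334.3) + (-271.6) = -1177.4
Financial account = -(-1177.4 + (-142.4) + (-90.9)) = 1410.7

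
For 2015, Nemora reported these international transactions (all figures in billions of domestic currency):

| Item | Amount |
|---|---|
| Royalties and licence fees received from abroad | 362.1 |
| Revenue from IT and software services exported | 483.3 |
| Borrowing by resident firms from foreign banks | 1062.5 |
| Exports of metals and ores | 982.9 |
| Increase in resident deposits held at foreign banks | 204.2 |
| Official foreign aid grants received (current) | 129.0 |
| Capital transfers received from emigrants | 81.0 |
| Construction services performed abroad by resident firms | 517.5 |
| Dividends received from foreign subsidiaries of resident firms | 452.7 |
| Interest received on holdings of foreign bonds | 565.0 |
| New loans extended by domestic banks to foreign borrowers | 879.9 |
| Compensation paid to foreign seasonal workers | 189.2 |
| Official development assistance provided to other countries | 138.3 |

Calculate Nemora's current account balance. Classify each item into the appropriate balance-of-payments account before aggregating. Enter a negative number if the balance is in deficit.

3165.0

Goods: 982.9
Services: 517.5 + 362.1 + 483.3 = 1362.9
Primary income: 452.7 + 565.0 - 189.2 = 828.5
Secondary income: -138.3 + 129.0 = -9.3
Current account = 982.9 + 1362.9 + 828.5 + (-9.3) = 3165.0
(Excluded from the current account — financial account: borrowing by resident firms from foreign banks 1062.5, increase in resident deposits held at foreign banks 204.2, new loans extended by domestic banks to foreign borrowers 879.9; capital account: capital transfers received from emigrants 81.0.)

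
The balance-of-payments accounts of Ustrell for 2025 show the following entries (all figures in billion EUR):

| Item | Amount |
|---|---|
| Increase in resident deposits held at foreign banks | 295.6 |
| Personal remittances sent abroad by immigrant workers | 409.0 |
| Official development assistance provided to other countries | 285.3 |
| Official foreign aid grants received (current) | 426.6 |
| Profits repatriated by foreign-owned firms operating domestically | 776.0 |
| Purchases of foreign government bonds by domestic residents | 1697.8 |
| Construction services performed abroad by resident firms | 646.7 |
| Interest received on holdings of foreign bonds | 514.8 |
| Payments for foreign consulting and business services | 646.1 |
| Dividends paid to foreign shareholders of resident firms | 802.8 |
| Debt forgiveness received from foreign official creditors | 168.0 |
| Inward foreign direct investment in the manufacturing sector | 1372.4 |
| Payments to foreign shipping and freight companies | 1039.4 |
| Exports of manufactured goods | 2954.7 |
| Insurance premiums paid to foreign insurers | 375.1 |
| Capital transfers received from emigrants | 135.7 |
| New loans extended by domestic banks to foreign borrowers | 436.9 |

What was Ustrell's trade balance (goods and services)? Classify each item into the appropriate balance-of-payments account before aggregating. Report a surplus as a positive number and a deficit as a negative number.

Goods: 2954.7
Services: 646.7 - 375.1 - 1039.4 - 646.1 = -1413.9
Trade balance = 2954.7 + (-1413.9) = 1540.8
(Excluded from the trade balance — financial account: increase in resident deposits held at foreign banks 295.6, purchases of foreign government bonds by domestic residents 1697.8, inward foreign direct investment in the manufacturing sector 1372.4, new loans extended by domestic banks to foreign borrowers 436.9; secondary income: personal remittances sent abroad by immigrant workers 409.0, official development assistance provided to other countries 285.3, official foreign aid grants received (current) 426.6; primary income: profits repatriated by foreign-owned firms operating domestically 776.0, interest received on holdings of foreign bonds 514.8, dividends paid to foreign shareholders of resident firms 802.8; capital account: debt forgiveness received from foreign official creditors 168.0, capital transfers received from emigrants 135.7.)

1540.8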